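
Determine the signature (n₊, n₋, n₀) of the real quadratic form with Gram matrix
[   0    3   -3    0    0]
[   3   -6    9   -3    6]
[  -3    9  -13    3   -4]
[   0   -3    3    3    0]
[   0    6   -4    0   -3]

Answer: (3, 2, 0)

Derivation:
step 0: pivot -6 → sign −
step 1: pivot 3/2 → sign +
step 2: pivot -1 → sign −
step 3: pivot 3 → sign +
step 4: pivot 1 → sign +
signature = (3, 2, 0)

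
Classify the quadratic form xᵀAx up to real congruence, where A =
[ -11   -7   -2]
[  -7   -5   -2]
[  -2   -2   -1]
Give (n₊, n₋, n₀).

Answer: (1, 2, 0)

Derivation:
step 0: pivot -11 → sign −
step 1: pivot -6/11 → sign −
step 2: pivot 1/3 → sign +
signature = (1, 2, 0)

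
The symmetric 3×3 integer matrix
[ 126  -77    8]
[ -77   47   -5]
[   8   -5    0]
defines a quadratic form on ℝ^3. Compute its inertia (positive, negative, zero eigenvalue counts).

step 0: pivot 126 → sign +
step 1: pivot -1/18 → sign −
step 2: pivot -2/7 → sign −
signature = (1, 2, 0)

Answer: (1, 2, 0)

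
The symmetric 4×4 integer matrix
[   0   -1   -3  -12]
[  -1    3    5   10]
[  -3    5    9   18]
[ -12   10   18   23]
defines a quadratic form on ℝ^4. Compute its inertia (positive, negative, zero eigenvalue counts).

Answer: (2, 2, 0)

Derivation:
step 0: pivot 3 → sign +
step 1: pivot -1/3 → sign −
step 2: pivot 6 → sign +
step 3: pivot -1 → sign −
signature = (2, 2, 0)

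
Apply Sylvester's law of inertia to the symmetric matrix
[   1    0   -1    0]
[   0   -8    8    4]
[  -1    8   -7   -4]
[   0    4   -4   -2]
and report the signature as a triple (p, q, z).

Answer: (1, 1, 2)

Derivation:
step 0: pivot 1 → sign +
step 1: pivot -8 → sign −
step 2: row/col 2 already zero → sign 0
step 3: row/col 3 already zero → sign 0
signature = (1, 1, 2)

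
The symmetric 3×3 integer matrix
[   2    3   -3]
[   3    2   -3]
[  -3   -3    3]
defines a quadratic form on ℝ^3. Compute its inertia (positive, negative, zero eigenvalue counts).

Answer: (1, 2, 0)

Derivation:
step 0: pivot 2 → sign +
step 1: pivot -5/2 → sign −
step 2: pivot -3/5 → sign −
signature = (1, 2, 0)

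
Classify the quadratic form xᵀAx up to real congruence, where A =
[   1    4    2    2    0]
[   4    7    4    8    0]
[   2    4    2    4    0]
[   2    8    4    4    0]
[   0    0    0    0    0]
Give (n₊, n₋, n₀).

Answer: (1, 2, 2)

Derivation:
step 0: pivot 1 → sign +
step 1: pivot -9 → sign −
step 2: pivot -2/9 → sign −
step 3: row/col 3 already zero → sign 0
step 4: row/col 4 already zero → sign 0
signature = (1, 2, 2)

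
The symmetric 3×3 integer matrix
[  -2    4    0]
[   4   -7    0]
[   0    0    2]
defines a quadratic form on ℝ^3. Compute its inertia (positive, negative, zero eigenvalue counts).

step 0: pivot -2 → sign −
step 1: pivot 1 → sign +
step 2: pivot 2 → sign +
signature = (2, 1, 0)

Answer: (2, 1, 0)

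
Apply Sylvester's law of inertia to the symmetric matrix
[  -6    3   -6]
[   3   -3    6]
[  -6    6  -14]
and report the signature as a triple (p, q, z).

step 0: pivot -6 → sign −
step 1: pivot -3/2 → sign −
step 2: pivot -2 → sign −
signature = (0, 3, 0)

Answer: (0, 3, 0)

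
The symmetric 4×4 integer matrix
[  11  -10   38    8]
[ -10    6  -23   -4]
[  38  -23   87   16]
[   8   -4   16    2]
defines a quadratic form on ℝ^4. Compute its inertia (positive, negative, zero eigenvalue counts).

step 0: pivot 11 → sign +
step 1: pivot -34/11 → sign −
step 2: pivot -39/34 → sign −
step 3: pivot -2/39 → sign −
signature = (1, 3, 0)

Answer: (1, 3, 0)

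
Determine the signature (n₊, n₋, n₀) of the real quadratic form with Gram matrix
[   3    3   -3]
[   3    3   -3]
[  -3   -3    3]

Answer: (1, 0, 2)

Derivation:
step 0: pivot 3 → sign +
step 1: row/col 1 already zero → sign 0
step 2: row/col 2 already zero → sign 0
signature = (1, 0, 2)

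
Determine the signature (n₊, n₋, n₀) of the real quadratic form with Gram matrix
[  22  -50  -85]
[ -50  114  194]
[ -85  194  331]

Answer: (3, 0, 0)

Derivation:
step 0: pivot 22 → sign +
step 1: pivot 4/11 → sign +
step 2: pivot 3/4 → sign +
signature = (3, 0, 0)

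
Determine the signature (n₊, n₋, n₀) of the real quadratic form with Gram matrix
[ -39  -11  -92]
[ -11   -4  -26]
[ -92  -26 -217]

step 0: pivot -39 → sign −
step 1: pivot -35/39 → sign −
step 2: pivot 1/35 → sign +
signature = (1, 2, 0)

Answer: (1, 2, 0)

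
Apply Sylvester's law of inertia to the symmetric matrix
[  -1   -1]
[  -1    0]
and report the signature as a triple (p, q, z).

Answer: (1, 1, 0)

Derivation:
step 0: pivot -1 → sign −
step 1: pivot 1 → sign +
signature = (1, 1, 0)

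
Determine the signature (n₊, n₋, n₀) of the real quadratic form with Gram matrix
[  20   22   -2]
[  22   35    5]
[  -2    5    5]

step 0: pivot 20 → sign +
step 1: pivot 54/5 → sign +
step 2: row/col 2 already zero → sign 0
signature = (2, 0, 1)

Answer: (2, 0, 1)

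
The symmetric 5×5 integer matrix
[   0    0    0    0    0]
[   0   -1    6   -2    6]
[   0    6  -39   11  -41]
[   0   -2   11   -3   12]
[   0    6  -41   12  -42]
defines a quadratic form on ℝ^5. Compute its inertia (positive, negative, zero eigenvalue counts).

Answer: (2, 2, 1)

Derivation:
step 0: pivot -1 → sign −
step 1: pivot -3 → sign −
step 2: pivot 4/3 → sign +
step 3: pivot 1/4 → sign +
step 4: row/col 4 already zero → sign 0
signature = (2, 2, 1)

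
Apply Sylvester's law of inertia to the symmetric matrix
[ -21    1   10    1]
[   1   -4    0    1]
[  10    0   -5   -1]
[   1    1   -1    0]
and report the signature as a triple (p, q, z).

Answer: (1, 3, 0)

Derivation:
step 0: pivot -21 → sign −
step 1: pivot -83/21 → sign −
step 2: pivot -15/83 → sign −
step 3: pivot 6/5 → sign +
signature = (1, 3, 0)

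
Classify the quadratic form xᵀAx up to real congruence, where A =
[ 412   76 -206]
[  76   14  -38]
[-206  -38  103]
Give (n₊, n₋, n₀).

step 0: pivot 412 → sign +
step 1: pivot -2/103 → sign −
step 2: row/col 2 already zero → sign 0
signature = (1, 1, 1)

Answer: (1, 1, 1)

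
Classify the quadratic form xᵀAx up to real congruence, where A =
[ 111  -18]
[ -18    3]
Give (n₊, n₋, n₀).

Answer: (2, 0, 0)

Derivation:
step 0: pivot 111 → sign +
step 1: pivot 3/37 → sign +
signature = (2, 0, 0)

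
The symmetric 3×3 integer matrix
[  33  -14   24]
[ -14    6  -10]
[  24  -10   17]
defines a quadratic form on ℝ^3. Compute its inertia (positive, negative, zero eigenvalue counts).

step 0: pivot 33 → sign +
step 1: pivot 2/33 → sign +
step 2: pivot -1 → sign −
signature = (2, 1, 0)

Answer: (2, 1, 0)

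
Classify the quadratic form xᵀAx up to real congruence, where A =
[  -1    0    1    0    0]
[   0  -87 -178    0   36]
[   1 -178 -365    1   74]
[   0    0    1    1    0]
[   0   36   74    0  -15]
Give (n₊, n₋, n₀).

Answer: (2, 3, 0)

Derivation:
step 0: pivot -1 → sign −
step 1: pivot -87 → sign −
step 2: pivot 16/87 → sign +
step 3: pivot -71/16 → sign −
step 4: pivot 3/71 → sign +
signature = (2, 3, 0)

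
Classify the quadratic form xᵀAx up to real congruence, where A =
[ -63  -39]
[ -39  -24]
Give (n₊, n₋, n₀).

Answer: (1, 1, 0)

Derivation:
step 0: pivot -63 → sign −
step 1: pivot 1/7 → sign +
signature = (1, 1, 0)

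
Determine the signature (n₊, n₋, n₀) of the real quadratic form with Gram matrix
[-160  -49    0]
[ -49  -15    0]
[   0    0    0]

step 0: pivot -160 → sign −
step 1: pivot 1/160 → sign +
step 2: row/col 2 already zero → sign 0
signature = (1, 1, 1)

Answer: (1, 1, 1)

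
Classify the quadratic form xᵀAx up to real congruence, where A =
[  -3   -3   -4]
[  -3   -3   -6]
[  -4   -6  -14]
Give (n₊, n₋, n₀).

step 0: pivot -3 → sign −
step 1: pivot -26/3 → sign −
step 2: pivot 6/13 → sign +
signature = (1, 2, 0)

Answer: (1, 2, 0)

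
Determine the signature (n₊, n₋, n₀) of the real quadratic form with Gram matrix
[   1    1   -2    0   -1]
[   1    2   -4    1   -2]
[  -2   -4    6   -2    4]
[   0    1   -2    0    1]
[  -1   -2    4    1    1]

step 0: pivot 1 → sign +
step 1: pivot 1 → sign +
step 2: pivot -2 → sign −
step 3: pivot -1 → sign −
step 4: pivot 3 → sign +
signature = (3, 2, 0)

Answer: (3, 2, 0)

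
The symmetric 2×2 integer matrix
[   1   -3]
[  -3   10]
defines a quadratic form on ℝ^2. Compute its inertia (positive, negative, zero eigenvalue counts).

step 0: pivot 1 → sign +
step 1: pivot 1 → sign +
signature = (2, 0, 0)

Answer: (2, 0, 0)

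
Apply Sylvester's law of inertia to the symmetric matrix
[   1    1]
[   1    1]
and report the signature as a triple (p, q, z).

step 0: pivot 1 → sign +
step 1: row/col 1 already zero → sign 0
signature = (1, 0, 1)

Answer: (1, 0, 1)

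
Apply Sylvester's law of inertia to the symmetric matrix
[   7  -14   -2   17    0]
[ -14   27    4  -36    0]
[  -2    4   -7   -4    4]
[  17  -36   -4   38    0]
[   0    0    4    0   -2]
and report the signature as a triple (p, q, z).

Answer: (2, 3, 0)

Derivation:
step 0: pivot 7 → sign +
step 1: pivot -1 → sign −
step 2: pivot -53/7 → sign −
step 3: pivot 43/53 → sign +
step 4: pivot -6/43 → sign −
signature = (2, 3, 0)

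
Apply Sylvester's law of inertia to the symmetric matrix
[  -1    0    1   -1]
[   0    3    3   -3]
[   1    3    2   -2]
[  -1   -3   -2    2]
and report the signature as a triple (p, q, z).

Answer: (1, 1, 2)

Derivation:
step 0: pivot -1 → sign −
step 1: pivot 3 → sign +
step 2: row/col 2 already zero → sign 0
step 3: row/col 3 already zero → sign 0
signature = (1, 1, 2)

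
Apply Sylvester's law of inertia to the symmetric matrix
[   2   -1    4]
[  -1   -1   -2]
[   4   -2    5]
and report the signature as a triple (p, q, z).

step 0: pivot 2 → sign +
step 1: pivot -3/2 → sign −
step 2: pivot -3 → sign −
signature = (1, 2, 0)

Answer: (1, 2, 0)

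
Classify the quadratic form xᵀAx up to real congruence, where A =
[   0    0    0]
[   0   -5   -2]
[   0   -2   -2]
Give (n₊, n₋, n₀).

step 0: pivot -5 → sign −
step 1: pivot -6/5 → sign −
step 2: row/col 2 already zero → sign 0
signature = (0, 2, 1)

Answer: (0, 2, 1)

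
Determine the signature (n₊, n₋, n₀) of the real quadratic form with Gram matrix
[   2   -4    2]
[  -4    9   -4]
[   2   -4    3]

Answer: (3, 0, 0)

Derivation:
step 0: pivot 2 → sign +
step 1: pivot 1 → sign +
step 2: pivot 1 → sign +
signature = (3, 0, 0)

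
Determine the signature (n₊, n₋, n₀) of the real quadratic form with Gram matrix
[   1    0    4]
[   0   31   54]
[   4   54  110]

Answer: (2, 1, 0)

Derivation:
step 0: pivot 1 → sign +
step 1: pivot 31 → sign +
step 2: pivot -2/31 → sign −
signature = (2, 1, 0)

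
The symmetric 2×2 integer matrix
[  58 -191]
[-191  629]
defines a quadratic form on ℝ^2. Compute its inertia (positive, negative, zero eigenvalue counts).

step 0: pivot 58 → sign +
step 1: pivot 1/58 → sign +
signature = (2, 0, 0)

Answer: (2, 0, 0)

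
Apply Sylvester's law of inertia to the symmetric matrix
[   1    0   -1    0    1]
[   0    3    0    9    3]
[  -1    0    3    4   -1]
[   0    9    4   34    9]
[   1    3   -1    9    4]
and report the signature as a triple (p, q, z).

Answer: (3, 1, 1)

Derivation:
step 0: pivot 1 → sign +
step 1: pivot 3 → sign +
step 2: pivot 2 → sign +
step 3: pivot -1 → sign −
step 4: row/col 4 already zero → sign 0
signature = (3, 1, 1)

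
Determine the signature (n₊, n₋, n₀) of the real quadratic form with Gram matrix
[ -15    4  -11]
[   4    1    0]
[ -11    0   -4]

step 0: pivot -15 → sign −
step 1: pivot 31/15 → sign +
step 2: pivot -3/31 → sign −
signature = (1, 2, 0)

Answer: (1, 2, 0)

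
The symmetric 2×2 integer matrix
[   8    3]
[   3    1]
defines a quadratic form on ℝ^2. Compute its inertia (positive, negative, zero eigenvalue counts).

step 0: pivot 8 → sign +
step 1: pivot -1/8 → sign −
signature = (1, 1, 0)

Answer: (1, 1, 0)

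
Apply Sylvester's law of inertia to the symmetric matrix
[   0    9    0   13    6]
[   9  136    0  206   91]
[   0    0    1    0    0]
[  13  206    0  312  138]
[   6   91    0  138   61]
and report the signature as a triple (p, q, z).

step 0: pivot 136 → sign +
step 1: pivot -81/136 → sign −
step 2: pivot 1 → sign +
step 3: pivot 52/81 → sign +
step 4: pivot 3/52 → sign +
signature = (4, 1, 0)

Answer: (4, 1, 0)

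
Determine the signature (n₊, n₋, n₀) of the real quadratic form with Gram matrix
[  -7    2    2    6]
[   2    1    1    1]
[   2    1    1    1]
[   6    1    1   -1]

Answer: (1, 2, 1)

Derivation:
step 0: pivot -7 → sign −
step 1: pivot 11/7 → sign +
step 2: pivot -6/11 → sign −
step 3: row/col 3 already zero → sign 0
signature = (1, 2, 1)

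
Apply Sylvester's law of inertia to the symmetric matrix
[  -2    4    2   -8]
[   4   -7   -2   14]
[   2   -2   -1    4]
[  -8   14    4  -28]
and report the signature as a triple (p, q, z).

step 0: pivot -2 → sign −
step 1: pivot 1 → sign +
step 2: pivot -3 → sign −
step 3: row/col 3 already zero → sign 0
signature = (1, 2, 1)

Answer: (1, 2, 1)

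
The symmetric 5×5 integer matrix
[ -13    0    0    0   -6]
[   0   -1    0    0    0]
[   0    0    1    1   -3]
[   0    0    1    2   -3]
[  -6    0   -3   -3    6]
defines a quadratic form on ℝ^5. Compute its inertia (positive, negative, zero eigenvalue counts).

step 0: pivot -13 → sign −
step 1: pivot -1 → sign −
step 2: pivot 1 → sign +
step 3: pivot 1 → sign +
step 4: pivot -3/13 → sign −
signature = (2, 3, 0)

Answer: (2, 3, 0)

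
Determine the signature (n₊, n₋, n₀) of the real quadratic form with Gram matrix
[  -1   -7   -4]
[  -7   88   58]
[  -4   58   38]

Answer: (2, 1, 0)

Derivation:
step 0: pivot -1 → sign −
step 1: pivot 137 → sign +
step 2: pivot 2/137 → sign +
signature = (2, 1, 0)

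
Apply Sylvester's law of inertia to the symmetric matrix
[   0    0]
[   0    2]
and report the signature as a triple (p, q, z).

Answer: (1, 0, 1)

Derivation:
step 0: pivot 2 → sign +
step 1: row/col 1 already zero → sign 0
signature = (1, 0, 1)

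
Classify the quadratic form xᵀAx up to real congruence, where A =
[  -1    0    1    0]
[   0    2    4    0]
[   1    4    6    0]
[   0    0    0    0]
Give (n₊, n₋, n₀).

step 0: pivot -1 → sign −
step 1: pivot 2 → sign +
step 2: pivot -1 → sign −
step 3: row/col 3 already zero → sign 0
signature = (1, 2, 1)

Answer: (1, 2, 1)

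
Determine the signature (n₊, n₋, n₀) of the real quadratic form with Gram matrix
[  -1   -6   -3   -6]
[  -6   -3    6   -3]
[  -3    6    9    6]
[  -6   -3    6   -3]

Answer: (2, 1, 1)

Derivation:
step 0: pivot -1 → sign −
step 1: pivot 33 → sign +
step 2: pivot 6/11 → sign +
step 3: row/col 3 already zero → sign 0
signature = (2, 1, 1)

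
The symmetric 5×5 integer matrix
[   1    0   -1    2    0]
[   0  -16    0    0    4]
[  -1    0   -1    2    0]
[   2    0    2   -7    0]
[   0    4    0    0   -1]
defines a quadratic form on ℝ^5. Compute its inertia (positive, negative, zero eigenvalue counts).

step 0: pivot 1 → sign +
step 1: pivot -16 → sign −
step 2: pivot -2 → sign −
step 3: pivot -3 → sign −
step 4: row/col 4 already zero → sign 0
signature = (1, 3, 1)

Answer: (1, 3, 1)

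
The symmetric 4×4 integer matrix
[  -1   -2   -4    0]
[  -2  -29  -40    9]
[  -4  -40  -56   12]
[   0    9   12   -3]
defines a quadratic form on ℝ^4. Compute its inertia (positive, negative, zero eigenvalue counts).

Answer: (1, 2, 1)

Derivation:
step 0: pivot -1 → sign −
step 1: pivot -25 → sign −
step 2: pivot 24/25 → sign +
step 3: row/col 3 already zero → sign 0
signature = (1, 2, 1)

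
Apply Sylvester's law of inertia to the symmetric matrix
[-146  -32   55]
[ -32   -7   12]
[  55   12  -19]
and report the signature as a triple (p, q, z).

step 0: pivot -146 → sign −
step 1: pivot 1/73 → sign +
step 2: pivot 3/2 → sign +
signature = (2, 1, 0)

Answer: (2, 1, 0)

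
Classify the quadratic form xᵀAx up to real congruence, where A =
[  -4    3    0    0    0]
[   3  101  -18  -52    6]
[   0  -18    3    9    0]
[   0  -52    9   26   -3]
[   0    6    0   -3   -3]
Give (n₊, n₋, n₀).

step 0: pivot -4 → sign −
step 1: pivot 413/4 → sign +
step 2: pivot -57/413 → sign −
step 3: pivot -3/19 → sign −
step 4: pivot 6 → sign +
signature = (2, 3, 0)

Answer: (2, 3, 0)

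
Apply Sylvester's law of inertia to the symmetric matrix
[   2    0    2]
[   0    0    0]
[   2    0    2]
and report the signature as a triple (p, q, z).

Answer: (1, 0, 2)

Derivation:
step 0: pivot 2 → sign +
step 1: row/col 1 already zero → sign 0
step 2: row/col 2 already zero → sign 0
signature = (1, 0, 2)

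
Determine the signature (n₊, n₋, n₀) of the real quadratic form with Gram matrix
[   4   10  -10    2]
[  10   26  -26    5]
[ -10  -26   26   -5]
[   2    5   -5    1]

step 0: pivot 4 → sign +
step 1: pivot 1 → sign +
step 2: row/col 2 already zero → sign 0
step 3: row/col 3 already zero → sign 0
signature = (2, 0, 2)

Answer: (2, 0, 2)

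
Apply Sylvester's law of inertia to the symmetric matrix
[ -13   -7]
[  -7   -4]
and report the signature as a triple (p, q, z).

step 0: pivot -13 → sign −
step 1: pivot -3/13 → sign −
signature = (0, 2, 0)

Answer: (0, 2, 0)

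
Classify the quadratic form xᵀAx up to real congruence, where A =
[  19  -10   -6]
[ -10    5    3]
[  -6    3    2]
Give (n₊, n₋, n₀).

step 0: pivot 19 → sign +
step 1: pivot -5/19 → sign −
step 2: pivot 1/5 → sign +
signature = (2, 1, 0)

Answer: (2, 1, 0)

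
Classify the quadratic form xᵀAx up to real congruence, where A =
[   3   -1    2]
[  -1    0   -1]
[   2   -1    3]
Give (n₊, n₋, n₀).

step 0: pivot 3 → sign +
step 1: pivot -1/3 → sign −
step 2: pivot 2 → sign +
signature = (2, 1, 0)

Answer: (2, 1, 0)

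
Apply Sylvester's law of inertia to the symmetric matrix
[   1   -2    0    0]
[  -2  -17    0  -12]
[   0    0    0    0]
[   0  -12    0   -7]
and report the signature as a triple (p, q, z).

Answer: (1, 2, 1)

Derivation:
step 0: pivot 1 → sign +
step 1: pivot -21 → sign −
step 2: pivot -1/7 → sign −
step 3: row/col 3 already zero → sign 0
signature = (1, 2, 1)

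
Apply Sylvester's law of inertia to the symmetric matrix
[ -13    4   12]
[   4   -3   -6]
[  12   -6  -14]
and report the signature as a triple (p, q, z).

Answer: (1, 2, 0)

Derivation:
step 0: pivot -13 → sign −
step 1: pivot -23/13 → sign −
step 2: pivot 2/23 → sign +
signature = (1, 2, 0)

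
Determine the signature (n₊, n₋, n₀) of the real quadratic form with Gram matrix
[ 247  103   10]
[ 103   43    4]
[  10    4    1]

Answer: (2, 0, 1)

Derivation:
step 0: pivot 247 → sign +
step 1: pivot 12/247 → sign +
step 2: row/col 2 already zero → sign 0
signature = (2, 0, 1)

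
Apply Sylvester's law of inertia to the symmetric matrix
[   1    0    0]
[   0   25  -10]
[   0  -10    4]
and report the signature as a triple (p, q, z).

Answer: (2, 0, 1)

Derivation:
step 0: pivot 1 → sign +
step 1: pivot 25 → sign +
step 2: row/col 2 already zero → sign 0
signature = (2, 0, 1)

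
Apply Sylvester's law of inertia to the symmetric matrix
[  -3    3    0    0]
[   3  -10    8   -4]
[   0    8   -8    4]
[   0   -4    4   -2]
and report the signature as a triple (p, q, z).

step 0: pivot -3 → sign −
step 1: pivot -7 → sign −
step 2: pivot 8/7 → sign +
step 3: row/col 3 already zero → sign 0
signature = (1, 2, 1)

Answer: (1, 2, 1)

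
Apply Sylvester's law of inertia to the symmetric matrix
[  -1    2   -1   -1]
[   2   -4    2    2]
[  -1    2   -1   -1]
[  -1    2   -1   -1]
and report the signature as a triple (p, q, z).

step 0: pivot -1 → sign −
step 1: row/col 1 already zero → sign 0
step 2: row/col 2 already zero → sign 0
step 3: row/col 3 already zero → sign 0
signature = (0, 1, 3)

Answer: (0, 1, 3)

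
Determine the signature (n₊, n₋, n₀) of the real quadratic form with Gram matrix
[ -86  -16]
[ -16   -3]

Answer: (0, 2, 0)

Derivation:
step 0: pivot -86 → sign −
step 1: pivot -1/43 → sign −
signature = (0, 2, 0)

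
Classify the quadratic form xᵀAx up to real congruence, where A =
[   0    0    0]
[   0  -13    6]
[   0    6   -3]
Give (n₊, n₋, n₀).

Answer: (0, 2, 1)

Derivation:
step 0: pivot -13 → sign −
step 1: pivot -3/13 → sign −
step 2: row/col 2 already zero → sign 0
signature = (0, 2, 1)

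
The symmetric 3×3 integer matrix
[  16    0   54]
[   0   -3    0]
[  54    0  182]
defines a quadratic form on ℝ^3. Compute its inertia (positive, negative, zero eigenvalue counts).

step 0: pivot 16 → sign +
step 1: pivot -3 → sign −
step 2: pivot -1/4 → sign −
signature = (1, 2, 0)

Answer: (1, 2, 0)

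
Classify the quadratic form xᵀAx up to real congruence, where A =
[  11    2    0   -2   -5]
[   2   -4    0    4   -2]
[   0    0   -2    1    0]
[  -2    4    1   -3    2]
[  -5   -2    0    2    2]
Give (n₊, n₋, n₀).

Answer: (2, 2, 1)

Derivation:
step 0: pivot 11 → sign +
step 1: pivot -48/11 → sign −
step 2: pivot -2 → sign −
step 3: pivot 3/2 → sign +
step 4: row/col 4 already zero → sign 0
signature = (2, 2, 1)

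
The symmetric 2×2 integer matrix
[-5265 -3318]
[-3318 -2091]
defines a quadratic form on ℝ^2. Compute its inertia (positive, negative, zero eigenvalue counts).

Answer: (1, 1, 0)

Derivation:
step 0: pivot -5265 → sign −
step 1: pivot 1/585 → sign +
signature = (1, 1, 0)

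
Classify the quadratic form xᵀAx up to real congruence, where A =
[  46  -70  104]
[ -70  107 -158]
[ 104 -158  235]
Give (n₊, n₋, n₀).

Answer: (2, 1, 0)

Derivation:
step 0: pivot 46 → sign +
step 1: pivot 11/23 → sign +
step 2: pivot -3/11 → sign −
signature = (2, 1, 0)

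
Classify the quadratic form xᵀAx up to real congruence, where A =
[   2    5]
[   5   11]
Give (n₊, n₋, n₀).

Answer: (1, 1, 0)

Derivation:
step 0: pivot 2 → sign +
step 1: pivot -3/2 → sign −
signature = (1, 1, 0)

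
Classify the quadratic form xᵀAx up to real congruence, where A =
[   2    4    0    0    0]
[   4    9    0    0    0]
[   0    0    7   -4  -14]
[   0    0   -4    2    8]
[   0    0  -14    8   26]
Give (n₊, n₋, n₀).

Answer: (3, 2, 0)

Derivation:
step 0: pivot 2 → sign +
step 1: pivot 1 → sign +
step 2: pivot 7 → sign +
step 3: pivot -2/7 → sign −
step 4: pivot -2 → sign −
signature = (3, 2, 0)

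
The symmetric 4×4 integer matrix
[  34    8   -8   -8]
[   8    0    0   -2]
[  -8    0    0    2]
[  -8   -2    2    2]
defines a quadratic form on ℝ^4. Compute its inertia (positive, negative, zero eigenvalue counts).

Answer: (2, 1, 1)

Derivation:
step 0: pivot 34 → sign +
step 1: pivot -32/17 → sign −
step 2: pivot 1/8 → sign +
step 3: row/col 3 already zero → sign 0
signature = (2, 1, 1)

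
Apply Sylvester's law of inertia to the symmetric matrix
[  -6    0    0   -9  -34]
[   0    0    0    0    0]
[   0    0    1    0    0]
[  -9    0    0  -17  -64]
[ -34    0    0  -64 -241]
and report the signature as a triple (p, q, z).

step 0: pivot -6 → sign −
step 1: pivot 1 → sign +
step 2: pivot -7/2 → sign −
step 3: pivot -1/21 → sign −
step 4: row/col 4 already zero → sign 0
signature = (1, 3, 1)

Answer: (1, 3, 1)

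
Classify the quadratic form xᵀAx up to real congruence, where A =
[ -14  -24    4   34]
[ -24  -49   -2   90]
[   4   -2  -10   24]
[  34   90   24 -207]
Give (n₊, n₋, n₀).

Answer: (1, 3, 0)

Derivation:
step 0: pivot -14 → sign −
step 1: pivot -55/7 → sign −
step 2: pivot 62/55 → sign +
step 3: pivot -3/31 → sign −
signature = (1, 3, 0)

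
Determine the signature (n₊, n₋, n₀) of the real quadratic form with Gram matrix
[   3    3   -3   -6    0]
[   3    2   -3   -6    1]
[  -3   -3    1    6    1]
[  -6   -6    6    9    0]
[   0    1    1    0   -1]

Answer: (2, 3, 0)

Derivation:
step 0: pivot 3 → sign +
step 1: pivot -1 → sign −
step 2: pivot -2 → sign −
step 3: pivot -3 → sign −
step 4: pivot 1/2 → sign +
signature = (2, 3, 0)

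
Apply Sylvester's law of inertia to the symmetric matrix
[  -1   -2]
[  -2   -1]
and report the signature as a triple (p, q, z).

step 0: pivot -1 → sign −
step 1: pivot 3 → sign +
signature = (1, 1, 0)

Answer: (1, 1, 0)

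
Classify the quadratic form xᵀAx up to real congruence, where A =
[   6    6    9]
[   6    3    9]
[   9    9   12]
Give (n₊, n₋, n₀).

step 0: pivot 6 → sign +
step 1: pivot -3 → sign −
step 2: pivot -3/2 → sign −
signature = (1, 2, 0)

Answer: (1, 2, 0)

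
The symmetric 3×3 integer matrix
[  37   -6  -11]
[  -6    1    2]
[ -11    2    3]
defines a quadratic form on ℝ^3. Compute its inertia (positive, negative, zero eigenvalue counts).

Answer: (2, 1, 0)

Derivation:
step 0: pivot 37 → sign +
step 1: pivot 1/37 → sign +
step 2: pivot -2 → sign −
signature = (2, 1, 0)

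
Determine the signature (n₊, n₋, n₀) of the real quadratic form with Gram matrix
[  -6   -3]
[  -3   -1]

step 0: pivot -6 → sign −
step 1: pivot 1/2 → sign +
signature = (1, 1, 0)

Answer: (1, 1, 0)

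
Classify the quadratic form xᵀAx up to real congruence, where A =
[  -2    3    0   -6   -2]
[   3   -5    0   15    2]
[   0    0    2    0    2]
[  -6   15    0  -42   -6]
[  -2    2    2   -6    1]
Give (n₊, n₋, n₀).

Answer: (2, 2, 1)

Derivation:
step 0: pivot -2 → sign −
step 1: pivot -1/2 → sign −
step 2: pivot 2 → sign +
step 3: pivot 48 → sign +
step 4: row/col 4 already zero → sign 0
signature = (2, 2, 1)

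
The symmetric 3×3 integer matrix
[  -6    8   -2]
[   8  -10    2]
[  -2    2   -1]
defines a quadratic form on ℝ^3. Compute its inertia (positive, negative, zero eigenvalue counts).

step 0: pivot -6 → sign −
step 1: pivot 2/3 → sign +
step 2: pivot -1 → sign −
signature = (1, 2, 0)

Answer: (1, 2, 0)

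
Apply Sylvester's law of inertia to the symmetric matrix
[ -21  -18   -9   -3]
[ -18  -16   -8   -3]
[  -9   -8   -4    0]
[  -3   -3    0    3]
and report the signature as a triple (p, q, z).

Answer: (1, 3, 0)

Derivation:
step 0: pivot -21 → sign −
step 1: pivot -4/7 → sign −
step 2: pivot 15/4 → sign +
step 3: pivot -3/5 → sign −
signature = (1, 3, 0)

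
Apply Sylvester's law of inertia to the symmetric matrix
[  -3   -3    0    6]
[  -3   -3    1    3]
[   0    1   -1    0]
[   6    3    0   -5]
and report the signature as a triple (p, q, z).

Answer: (1, 3, 0)

Derivation:
step 0: pivot -3 → sign −
step 1: pivot -1 → sign −
step 2: pivot 1 → sign +
step 3: pivot -2 → sign −
signature = (1, 3, 0)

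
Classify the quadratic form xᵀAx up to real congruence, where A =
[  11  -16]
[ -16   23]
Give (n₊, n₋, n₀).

step 0: pivot 11 → sign +
step 1: pivot -3/11 → sign −
signature = (1, 1, 0)

Answer: (1, 1, 0)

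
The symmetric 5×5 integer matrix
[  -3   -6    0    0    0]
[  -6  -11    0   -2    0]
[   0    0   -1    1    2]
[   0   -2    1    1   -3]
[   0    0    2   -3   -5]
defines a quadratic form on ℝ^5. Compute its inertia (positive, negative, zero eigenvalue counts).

step 0: pivot -3 → sign −
step 1: pivot 1 → sign +
step 2: pivot -1 → sign −
step 3: pivot -2 → sign −
step 4: pivot -1/2 → sign −
signature = (1, 4, 0)

Answer: (1, 4, 0)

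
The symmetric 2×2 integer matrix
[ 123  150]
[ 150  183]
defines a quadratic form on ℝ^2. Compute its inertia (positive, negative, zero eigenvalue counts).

Answer: (2, 0, 0)

Derivation:
step 0: pivot 123 → sign +
step 1: pivot 3/41 → sign +
signature = (2, 0, 0)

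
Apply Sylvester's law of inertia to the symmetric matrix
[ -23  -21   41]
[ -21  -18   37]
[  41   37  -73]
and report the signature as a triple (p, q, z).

step 0: pivot -23 → sign −
step 1: pivot 27/23 → sign +
step 2: pivot -2/27 → sign −
signature = (1, 2, 0)

Answer: (1, 2, 0)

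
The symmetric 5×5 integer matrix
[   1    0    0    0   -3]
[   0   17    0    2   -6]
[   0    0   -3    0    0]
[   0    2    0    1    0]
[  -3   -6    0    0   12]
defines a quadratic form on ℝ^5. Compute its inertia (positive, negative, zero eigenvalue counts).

Answer: (4, 1, 0)

Derivation:
step 0: pivot 1 → sign +
step 1: pivot 17 → sign +
step 2: pivot -3 → sign −
step 3: pivot 13/17 → sign +
step 4: pivot 3/13 → sign +
signature = (4, 1, 0)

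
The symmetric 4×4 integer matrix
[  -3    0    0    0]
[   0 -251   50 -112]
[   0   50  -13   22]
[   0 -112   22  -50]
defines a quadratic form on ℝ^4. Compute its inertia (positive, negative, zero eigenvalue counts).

step 0: pivot -3 → sign −
step 1: pivot -251 → sign −
step 2: pivot -763/251 → sign −
step 3: pivot 6/763 → sign +
signature = (1, 3, 0)

Answer: (1, 3, 0)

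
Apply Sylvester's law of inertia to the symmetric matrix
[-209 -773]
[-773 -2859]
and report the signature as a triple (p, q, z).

step 0: pivot -209 → sign −
step 1: pivot -2/209 → sign −
signature = (0, 2, 0)

Answer: (0, 2, 0)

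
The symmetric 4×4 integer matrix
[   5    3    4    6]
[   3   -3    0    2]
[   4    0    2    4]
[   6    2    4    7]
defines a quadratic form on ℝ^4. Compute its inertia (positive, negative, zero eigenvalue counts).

step 0: pivot 5 → sign +
step 1: pivot -24/5 → sign −
step 2: pivot 1/3 → sign +
step 3: row/col 3 already zero → sign 0
signature = (2, 1, 1)

Answer: (2, 1, 1)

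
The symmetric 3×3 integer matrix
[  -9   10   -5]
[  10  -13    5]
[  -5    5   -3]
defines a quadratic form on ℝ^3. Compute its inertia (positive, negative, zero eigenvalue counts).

Answer: (0, 3, 0)

Derivation:
step 0: pivot -9 → sign −
step 1: pivot -17/9 → sign −
step 2: pivot -1/17 → sign −
signature = (0, 3, 0)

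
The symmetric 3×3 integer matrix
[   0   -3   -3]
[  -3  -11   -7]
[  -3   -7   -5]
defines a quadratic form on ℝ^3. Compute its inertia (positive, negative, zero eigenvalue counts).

step 0: pivot -11 → sign −
step 1: pivot 9/11 → sign +
step 2: pivot -2 → sign −
signature = (1, 2, 0)

Answer: (1, 2, 0)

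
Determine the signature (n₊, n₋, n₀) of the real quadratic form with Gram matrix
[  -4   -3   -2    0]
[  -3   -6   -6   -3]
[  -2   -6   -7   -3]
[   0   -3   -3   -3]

step 0: pivot -4 → sign −
step 1: pivot -15/4 → sign −
step 2: pivot -3/5 → sign −
step 3: row/col 3 already zero → sign 0
signature = (0, 3, 1)

Answer: (0, 3, 1)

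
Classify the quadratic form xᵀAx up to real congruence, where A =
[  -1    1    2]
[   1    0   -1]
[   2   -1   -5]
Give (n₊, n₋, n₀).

step 0: pivot -1 → sign −
step 1: pivot 1 → sign +
step 2: pivot -2 → sign −
signature = (1, 2, 0)

Answer: (1, 2, 0)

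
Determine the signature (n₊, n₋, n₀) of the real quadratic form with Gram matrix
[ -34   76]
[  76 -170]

step 0: pivot -34 → sign −
step 1: pivot -2/17 → sign −
signature = (0, 2, 0)

Answer: (0, 2, 0)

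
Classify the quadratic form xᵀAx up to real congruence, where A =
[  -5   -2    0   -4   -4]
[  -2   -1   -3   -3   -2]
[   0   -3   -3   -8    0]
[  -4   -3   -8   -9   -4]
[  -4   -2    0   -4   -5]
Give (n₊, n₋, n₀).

step 0: pivot -5 → sign −
step 1: pivot -1/5 → sign −
step 2: pivot 42 → sign +
step 3: pivot -1/42 → sign −
step 4: pivot -1 → sign −
signature = (1, 4, 0)

Answer: (1, 4, 0)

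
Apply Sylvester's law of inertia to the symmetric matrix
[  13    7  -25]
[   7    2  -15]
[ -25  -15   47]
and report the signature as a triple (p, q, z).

Answer: (2, 1, 0)

Derivation:
step 0: pivot 13 → sign +
step 1: pivot -23/13 → sign −
step 2: pivot 6/23 → sign +
signature = (2, 1, 0)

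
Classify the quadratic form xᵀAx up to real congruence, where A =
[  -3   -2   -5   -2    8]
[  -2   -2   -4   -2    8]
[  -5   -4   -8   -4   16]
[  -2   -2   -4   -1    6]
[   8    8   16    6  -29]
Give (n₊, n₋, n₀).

step 0: pivot -3 → sign −
step 1: pivot -2/3 → sign −
step 2: pivot 1 → sign +
step 3: pivot 1 → sign +
step 4: pivot -1 → sign −
signature = (2, 3, 0)

Answer: (2, 3, 0)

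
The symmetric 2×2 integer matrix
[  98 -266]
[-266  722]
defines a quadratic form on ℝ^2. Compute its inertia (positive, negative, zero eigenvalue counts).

Answer: (1, 0, 1)

Derivation:
step 0: pivot 98 → sign +
step 1: row/col 1 already zero → sign 0
signature = (1, 0, 1)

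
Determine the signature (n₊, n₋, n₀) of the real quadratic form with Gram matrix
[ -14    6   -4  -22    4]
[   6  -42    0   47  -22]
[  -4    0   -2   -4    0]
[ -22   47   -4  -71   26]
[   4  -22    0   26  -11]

Answer: (1, 4, 0)

Derivation:
step 0: pivot -14 → sign −
step 1: pivot -276/7 → sign −
step 2: pivot -18/23 → sign −
step 3: pivot -1/12 → sign −
step 4: pivot 1 → sign +
signature = (1, 4, 0)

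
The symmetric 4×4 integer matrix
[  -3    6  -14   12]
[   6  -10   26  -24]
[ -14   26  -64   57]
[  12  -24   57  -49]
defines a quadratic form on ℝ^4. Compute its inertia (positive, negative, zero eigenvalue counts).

step 0: pivot -3 → sign −
step 1: pivot 2 → sign +
step 2: pivot -2/3 → sign −
step 3: pivot 1/2 → sign +
signature = (2, 2, 0)

Answer: (2, 2, 0)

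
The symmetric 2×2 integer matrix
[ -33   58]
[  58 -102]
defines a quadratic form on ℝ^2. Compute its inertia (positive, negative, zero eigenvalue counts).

step 0: pivot -33 → sign −
step 1: pivot -2/33 → sign −
signature = (0, 2, 0)

Answer: (0, 2, 0)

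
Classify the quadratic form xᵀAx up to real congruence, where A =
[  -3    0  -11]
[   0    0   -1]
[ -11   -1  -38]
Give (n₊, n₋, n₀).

step 0: pivot -3 → sign −
step 1: pivot 7/3 → sign +
step 2: pivot -3/7 → sign −
signature = (1, 2, 0)

Answer: (1, 2, 0)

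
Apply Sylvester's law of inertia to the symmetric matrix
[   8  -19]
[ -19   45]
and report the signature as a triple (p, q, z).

step 0: pivot 8 → sign +
step 1: pivot -1/8 → sign −
signature = (1, 1, 0)

Answer: (1, 1, 0)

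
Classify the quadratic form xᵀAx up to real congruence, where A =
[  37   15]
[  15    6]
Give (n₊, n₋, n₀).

Answer: (1, 1, 0)

Derivation:
step 0: pivot 37 → sign +
step 1: pivot -3/37 → sign −
signature = (1, 1, 0)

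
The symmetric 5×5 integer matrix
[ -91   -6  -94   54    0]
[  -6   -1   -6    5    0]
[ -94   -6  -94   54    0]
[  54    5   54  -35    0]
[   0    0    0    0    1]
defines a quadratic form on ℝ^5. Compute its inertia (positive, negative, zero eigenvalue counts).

Answer: (2, 3, 0)

Derivation:
step 0: pivot -91 → sign −
step 1: pivot -55/91 → sign −
step 2: pivot 174/55 → sign +
step 3: pivot -2/29 → sign −
step 4: pivot 1 → sign +
signature = (2, 3, 0)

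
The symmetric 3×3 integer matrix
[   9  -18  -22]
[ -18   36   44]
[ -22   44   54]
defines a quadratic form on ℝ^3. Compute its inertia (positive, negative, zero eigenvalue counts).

step 0: pivot 9 → sign +
step 1: pivot 2/9 → sign +
step 2: row/col 2 already zero → sign 0
signature = (2, 0, 1)

Answer: (2, 0, 1)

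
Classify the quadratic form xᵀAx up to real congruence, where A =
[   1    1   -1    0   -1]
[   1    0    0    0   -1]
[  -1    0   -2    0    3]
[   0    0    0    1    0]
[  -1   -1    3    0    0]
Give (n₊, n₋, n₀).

step 0: pivot 1 → sign +
step 1: pivot -1 → sign −
step 2: pivot -2 → sign −
step 3: pivot 1 → sign +
step 4: pivot 1 → sign +
signature = (3, 2, 0)

Answer: (3, 2, 0)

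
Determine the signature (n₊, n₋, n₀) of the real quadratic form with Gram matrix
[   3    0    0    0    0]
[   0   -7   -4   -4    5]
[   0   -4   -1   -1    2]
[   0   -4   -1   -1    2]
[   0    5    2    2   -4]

step 0: pivot 3 → sign +
step 1: pivot -7 → sign −
step 2: pivot 9/7 → sign +
step 3: pivot -1 → sign −
step 4: row/col 4 already zero → sign 0
signature = (2, 2, 1)

Answer: (2, 2, 1)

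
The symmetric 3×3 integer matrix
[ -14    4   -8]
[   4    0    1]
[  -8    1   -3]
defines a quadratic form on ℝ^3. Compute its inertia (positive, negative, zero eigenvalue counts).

step 0: pivot -14 → sign −
step 1: pivot 8/7 → sign +
step 2: pivot 1/8 → sign +
signature = (2, 1, 0)

Answer: (2, 1, 0)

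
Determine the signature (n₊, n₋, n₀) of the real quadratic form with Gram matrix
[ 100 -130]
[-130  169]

step 0: pivot 100 → sign +
step 1: row/col 1 already zero → sign 0
signature = (1, 0, 1)

Answer: (1, 0, 1)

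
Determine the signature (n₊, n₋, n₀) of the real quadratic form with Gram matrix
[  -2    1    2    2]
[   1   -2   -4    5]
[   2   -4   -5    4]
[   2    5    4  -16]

Answer: (1, 3, 0)

Derivation:
step 0: pivot -2 → sign −
step 1: pivot -3/2 → sign −
step 2: pivot 3 → sign +
step 3: pivot -2 → sign −
signature = (1, 3, 0)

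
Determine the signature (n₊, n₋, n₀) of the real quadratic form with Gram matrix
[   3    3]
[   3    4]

step 0: pivot 3 → sign +
step 1: pivot 1 → sign +
signature = (2, 0, 0)

Answer: (2, 0, 0)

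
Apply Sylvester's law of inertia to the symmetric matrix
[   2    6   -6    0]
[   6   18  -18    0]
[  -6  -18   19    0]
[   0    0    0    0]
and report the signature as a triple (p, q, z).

Answer: (2, 0, 2)

Derivation:
step 0: pivot 2 → sign +
step 1: pivot 1 → sign +
step 2: row/col 2 already zero → sign 0
step 3: row/col 3 already zero → sign 0
signature = (2, 0, 2)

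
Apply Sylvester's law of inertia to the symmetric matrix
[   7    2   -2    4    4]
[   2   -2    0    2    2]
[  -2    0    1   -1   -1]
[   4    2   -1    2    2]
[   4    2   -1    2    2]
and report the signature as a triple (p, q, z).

step 0: pivot 7 → sign +
step 1: pivot -18/7 → sign −
step 2: pivot 5/9 → sign +
step 3: pivot -1/5 → sign −
step 4: row/col 4 already zero → sign 0
signature = (2, 2, 1)

Answer: (2, 2, 1)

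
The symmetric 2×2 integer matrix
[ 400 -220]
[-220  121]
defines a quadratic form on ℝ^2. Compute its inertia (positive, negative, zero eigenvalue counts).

step 0: pivot 400 → sign +
step 1: row/col 1 already zero → sign 0
signature = (1, 0, 1)

Answer: (1, 0, 1)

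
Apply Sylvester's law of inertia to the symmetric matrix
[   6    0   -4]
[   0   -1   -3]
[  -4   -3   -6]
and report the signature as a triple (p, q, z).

step 0: pivot 6 → sign +
step 1: pivot -1 → sign −
step 2: pivot 1/3 → sign +
signature = (2, 1, 0)

Answer: (2, 1, 0)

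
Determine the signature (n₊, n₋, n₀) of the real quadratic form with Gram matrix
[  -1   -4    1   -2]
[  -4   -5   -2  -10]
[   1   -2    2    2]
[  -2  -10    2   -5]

Answer: (2, 2, 0)

Derivation:
step 0: pivot -1 → sign −
step 1: pivot 11 → sign +
step 2: pivot -3/11 → sign −
step 3: pivot 3 → sign +
signature = (2, 2, 0)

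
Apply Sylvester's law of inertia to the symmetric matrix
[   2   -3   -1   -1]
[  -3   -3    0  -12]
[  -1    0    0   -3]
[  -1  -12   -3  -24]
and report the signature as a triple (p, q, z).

Answer: (2, 2, 0)

Derivation:
step 0: pivot 2 → sign +
step 1: pivot -15/2 → sign −
step 2: pivot -1/5 → sign −
step 3: pivot 3 → sign +
signature = (2, 2, 0)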